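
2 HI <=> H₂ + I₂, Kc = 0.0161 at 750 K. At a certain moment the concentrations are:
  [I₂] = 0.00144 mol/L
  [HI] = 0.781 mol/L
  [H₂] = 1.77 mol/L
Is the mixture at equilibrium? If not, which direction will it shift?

Qc = [H₂]·[I₂] / [HI]² = (1.77)·(0.00144) / (0.781)² = 0.00418
Qc = 0.00418 < Kc = 0.0161: net forward reaction.

no; Q < K, reaction proceeds forward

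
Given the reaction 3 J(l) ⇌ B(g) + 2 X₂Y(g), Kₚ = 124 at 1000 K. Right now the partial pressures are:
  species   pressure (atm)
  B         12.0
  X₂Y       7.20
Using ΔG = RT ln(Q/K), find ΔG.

ΔG = 13.4 kJ/mol

(J is a pure liquid — omitted from Qₚ.)
Qₚ = P(B)·P(X₂Y)² = (12.0)·(7.20)² = 622
ΔG = RT ln(Qₚ/Kₚ) = (8.314 J mol⁻¹ K⁻¹)(1000 K) × ln(622/124)
   = (8.314 kJ/mol)(1.613) = 13.4 kJ/mol
ΔG > 0, so the forward reaction is non-spontaneous (proceeds in reverse).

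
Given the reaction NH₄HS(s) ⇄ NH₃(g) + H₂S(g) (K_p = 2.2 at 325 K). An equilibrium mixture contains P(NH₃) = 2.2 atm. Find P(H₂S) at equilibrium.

(NH₄HS is a pure solid — omitted from K_p.)
At equilibrium, K_p = P(NH₃)·P(H₂S) = 2.2.
(2.2)·(P(H₂S)) = 2.2
P(H₂S) = 1.00 = 1.0 atm

P(H₂S) = 1.0 atm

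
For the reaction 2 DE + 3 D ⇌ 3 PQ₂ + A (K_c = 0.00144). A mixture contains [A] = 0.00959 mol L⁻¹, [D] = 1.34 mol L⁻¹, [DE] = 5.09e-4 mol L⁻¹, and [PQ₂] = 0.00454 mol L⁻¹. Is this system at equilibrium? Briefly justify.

yes, at equilibrium

Q_c = [PQ₂]³·[A] / ([DE]²·[D]³) = (0.00454)³·(0.00959) / ((5.09e-4)²·(1.34)³) = 0.00144
Q_c = 0.00144 = K_c; the system is at equilibrium.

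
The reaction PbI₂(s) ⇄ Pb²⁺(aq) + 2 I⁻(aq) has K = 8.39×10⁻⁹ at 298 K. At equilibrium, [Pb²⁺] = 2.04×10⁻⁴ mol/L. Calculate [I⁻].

[I⁻] = 0.00641 mol/L

(PbI₂ is a pure solid — omitted from K.)
At equilibrium, K = [Pb²⁺]·[I⁻]² = 8.39×10⁻⁹.
(2.04×10⁻⁴)·([I⁻])² = 8.39×10⁻⁹
[I⁻]² = 4.11×10⁻⁵ ⇒ [I⁻] = 0.00641 mol/L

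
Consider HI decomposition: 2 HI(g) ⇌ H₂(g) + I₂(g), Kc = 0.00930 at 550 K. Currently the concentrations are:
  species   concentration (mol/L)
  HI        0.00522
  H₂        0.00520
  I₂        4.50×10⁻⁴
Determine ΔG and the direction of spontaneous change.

Qc = [H₂]·[I₂] / [HI]² = (0.00520)·(4.50×10⁻⁴) / (0.00522)² = 0.0859
ΔG = RT ln(Qc/Kc) = (8.314 J mol⁻¹ K⁻¹)(550 K) × ln(0.0859/0.00930)
   = (4.573 kJ/mol)(2.223) = 10.2 kJ/mol
ΔG > 0, so the forward reaction is non-spontaneous (proceeds in reverse).

ΔG = 10.2 kJ/mol; the forward reaction is non-spontaneous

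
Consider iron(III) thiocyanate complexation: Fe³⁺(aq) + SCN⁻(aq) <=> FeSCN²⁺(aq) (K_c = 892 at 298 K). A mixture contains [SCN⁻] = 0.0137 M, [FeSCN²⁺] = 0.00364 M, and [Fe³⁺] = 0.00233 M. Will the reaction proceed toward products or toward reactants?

to the right

Q_c = [FeSCN²⁺] / ([Fe³⁺]·[SCN⁻]) = (0.00364) / ((0.00233)·(0.0137)) = 114
Q_c = 114 < K_c = 892, so the forward reaction proceeds.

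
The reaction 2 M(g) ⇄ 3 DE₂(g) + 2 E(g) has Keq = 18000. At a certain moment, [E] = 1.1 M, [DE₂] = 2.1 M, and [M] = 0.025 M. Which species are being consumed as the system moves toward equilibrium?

Q = [DE₂]³·[E]² / [M]² = (2.1)³·(1.1)² / (0.025)² = 18000
Q = 18000 = Keq; the system is at equilibrium.

none (at equilibrium)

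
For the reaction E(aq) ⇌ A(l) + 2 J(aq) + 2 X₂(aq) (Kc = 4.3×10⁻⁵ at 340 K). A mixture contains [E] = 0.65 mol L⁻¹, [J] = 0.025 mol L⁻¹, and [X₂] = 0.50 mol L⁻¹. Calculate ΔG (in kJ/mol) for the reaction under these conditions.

ΔG = 4.86 kJ/mol

(A is a pure liquid — omitted from Qc.)
Qc = [J]²·[X₂]² / [E] = (0.025)²·(0.50)² / (0.65) = 2.40×10⁻⁴
ΔG = RT ln(Qc/Kc) = (8.314 J mol⁻¹ K⁻¹)(340 K) × ln(2.40×10⁻⁴/4.3×10⁻⁵)
   = (2.827 kJ/mol)(1.719) = 4.86 kJ/mol
ΔG > 0, so the forward reaction is non-spontaneous (proceeds in reverse).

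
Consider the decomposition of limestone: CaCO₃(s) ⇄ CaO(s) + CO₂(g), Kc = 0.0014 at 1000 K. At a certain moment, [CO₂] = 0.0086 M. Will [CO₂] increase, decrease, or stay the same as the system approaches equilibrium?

decrease

(CaCO₃, CaO are pure solids — omitted from Qc.)
Qc = [CO₂] = 0.0086
Qc = 0.0086 > Kc = 0.0014: net reverse reaction.
CO₂ is a product, so it decreases.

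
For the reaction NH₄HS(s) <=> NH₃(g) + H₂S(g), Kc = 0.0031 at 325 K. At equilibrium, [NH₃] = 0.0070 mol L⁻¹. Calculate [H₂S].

[H₂S] = 0.44 mol L⁻¹

(NH₄HS is a pure solid — omitted from Kc.)
At equilibrium, Kc = [NH₃]·[H₂S] = 0.0031.
(0.0070)·([H₂S]) = 0.0031
[H₂S] = 0.443 = 0.44 mol L⁻¹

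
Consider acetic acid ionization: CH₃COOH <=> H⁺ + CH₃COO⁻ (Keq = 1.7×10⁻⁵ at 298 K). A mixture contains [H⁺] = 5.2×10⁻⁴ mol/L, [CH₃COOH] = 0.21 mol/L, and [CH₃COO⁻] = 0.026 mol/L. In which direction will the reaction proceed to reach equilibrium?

in the reverse direction

Q = [H⁺]·[CH₃COO⁻] / [CH₃COOH] = (5.2×10⁻⁴)·(0.026) / (0.21) = 6.4×10⁻⁵
Q = 6.4×10⁻⁵ > Keq = 1.7×10⁻⁵, so the reverse reaction proceeds.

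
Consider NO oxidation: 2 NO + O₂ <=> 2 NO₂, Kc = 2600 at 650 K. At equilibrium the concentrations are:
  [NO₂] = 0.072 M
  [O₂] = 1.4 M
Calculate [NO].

At equilibrium, Kc = [NO₂]² / ([NO]²·[O₂]) = 2600.
(0.072)² / (([NO])²·(1.4)) = 2600
[NO]² = 1.42×10⁻⁶ ⇒ [NO] = 0.0012 M

[NO] = 0.0012 M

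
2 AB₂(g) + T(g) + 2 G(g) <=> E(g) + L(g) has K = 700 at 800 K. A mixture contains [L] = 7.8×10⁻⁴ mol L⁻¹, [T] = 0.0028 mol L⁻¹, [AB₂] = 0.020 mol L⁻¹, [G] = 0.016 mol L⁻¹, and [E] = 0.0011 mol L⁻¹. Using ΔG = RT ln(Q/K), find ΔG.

ΔG = 9.66 kJ/mol

Q = [E]·[L] / ([AB₂]²·[T]·[G]²) = (0.0011)·(7.8×10⁻⁴) / ((0.020)²·(0.0028)·(0.016)²) = 2990
ΔG = RT ln(Q/K) = (8.314 J mol⁻¹ K⁻¹)(800 K) × ln(2990/700)
   = (6.651 kJ/mol)(1.452) = 9.66 kJ/mol
ΔG > 0, so the forward reaction is non-spontaneous (proceeds in reverse).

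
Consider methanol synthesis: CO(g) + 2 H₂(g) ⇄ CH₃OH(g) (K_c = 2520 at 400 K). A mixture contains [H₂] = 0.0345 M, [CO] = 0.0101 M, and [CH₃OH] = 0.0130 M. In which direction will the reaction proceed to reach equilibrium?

in the forward direction

Q_c = [CH₃OH] / ([CO]·[H₂]²) = (0.0130) / ((0.0101)·(0.0345)²) = 1080
Q_c = 1080 < K_c = 2520, so the forward reaction proceeds.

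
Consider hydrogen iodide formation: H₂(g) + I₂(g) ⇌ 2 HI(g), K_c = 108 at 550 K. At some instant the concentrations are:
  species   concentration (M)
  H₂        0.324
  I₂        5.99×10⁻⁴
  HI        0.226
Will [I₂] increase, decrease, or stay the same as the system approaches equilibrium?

Q_c = [HI]² / ([H₂]·[I₂]) = (0.226)² / ((0.324)·(5.99×10⁻⁴)) = 263
Q_c = 263 > K_c = 108: net reverse reaction.
I₂ is a reactant, so it increases.

increase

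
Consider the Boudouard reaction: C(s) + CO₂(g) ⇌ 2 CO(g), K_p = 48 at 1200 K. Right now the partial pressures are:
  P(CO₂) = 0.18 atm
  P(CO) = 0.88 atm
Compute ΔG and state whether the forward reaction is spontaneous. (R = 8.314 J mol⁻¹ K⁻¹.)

(C is a pure solid — omitted from Q_p.)
Q_p = P(CO)² / P(CO₂) = (0.88)² / (0.18) = 4.30
ΔG = RT ln(Q_p/K_p) = (8.314 J mol⁻¹ K⁻¹)(1200 K) × ln(4.30/48)
   = (9.977 kJ/mol)(-2.413) = -24.1 kJ/mol
ΔG < 0, so the forward reaction is spontaneous (proceeds forward).

ΔG = -24.1 kJ/mol; the forward reaction is spontaneous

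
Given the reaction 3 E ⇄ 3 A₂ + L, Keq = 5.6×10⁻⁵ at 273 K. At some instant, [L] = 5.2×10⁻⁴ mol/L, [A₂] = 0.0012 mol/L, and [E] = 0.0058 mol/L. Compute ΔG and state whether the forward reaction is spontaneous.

Q = [A₂]³·[L] / [E]³ = (0.0012)³·(5.2×10⁻⁴) / (0.0058)³ = 4.61×10⁻⁶
ΔG = RT ln(Q/Keq) = (8.314 J mol⁻¹ K⁻¹)(273 K) × ln(4.61×10⁻⁶/5.6×10⁻⁵)
   = (2.270 kJ/mol)(-2.497) = -5.67 kJ/mol
ΔG < 0, so the forward reaction is spontaneous (proceeds forward).

ΔG = -5.67 kJ/mol; the forward reaction is spontaneous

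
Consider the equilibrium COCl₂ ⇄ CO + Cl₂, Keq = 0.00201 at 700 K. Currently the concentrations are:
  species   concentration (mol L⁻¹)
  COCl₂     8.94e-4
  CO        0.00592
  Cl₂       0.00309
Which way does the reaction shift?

Q = [CO]·[Cl₂] / [COCl₂] = (0.00592)·(0.00309) / (8.94e-4) = 0.0205
Q = 0.0205 > Keq = 0.00201, so the reverse reaction proceeds.

toward reactants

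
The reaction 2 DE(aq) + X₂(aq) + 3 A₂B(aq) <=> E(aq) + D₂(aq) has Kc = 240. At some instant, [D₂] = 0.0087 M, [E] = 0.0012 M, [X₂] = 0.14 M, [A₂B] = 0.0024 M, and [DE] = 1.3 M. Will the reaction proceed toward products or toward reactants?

Qc = [E]·[D₂] / ([DE]²·[X₂]·[A₂B]³) = (0.0012)·(0.0087) / ((1.3)²·(0.14)·(0.0024)³) = 3200
Qc = 3200 > Kc = 240, so the reverse reaction proceeds.

in the reverse direction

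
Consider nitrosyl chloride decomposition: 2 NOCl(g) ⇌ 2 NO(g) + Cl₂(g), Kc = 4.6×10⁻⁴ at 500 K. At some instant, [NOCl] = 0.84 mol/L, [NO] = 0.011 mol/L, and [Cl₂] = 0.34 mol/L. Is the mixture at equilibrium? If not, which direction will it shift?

Qc = [NO]²·[Cl₂] / [NOCl]² = (0.011)²·(0.34) / (0.84)² = 5.8×10⁻⁵
Qc = 5.8×10⁻⁵ < Kc = 4.6×10⁻⁴: net forward reaction.

no; Q < K, reaction proceeds forward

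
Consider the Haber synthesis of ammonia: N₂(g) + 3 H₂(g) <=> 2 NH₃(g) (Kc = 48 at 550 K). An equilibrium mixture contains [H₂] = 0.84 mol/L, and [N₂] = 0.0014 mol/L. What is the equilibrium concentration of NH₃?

At equilibrium, Kc = [NH₃]² / ([N₂]·[H₂]³) = 48.
([NH₃])² / ((0.0014)·(0.84)³) = 48
[NH₃]² = 0.0398 ⇒ [NH₃] = 0.20 mol/L

[NH₃] = 0.20 mol/L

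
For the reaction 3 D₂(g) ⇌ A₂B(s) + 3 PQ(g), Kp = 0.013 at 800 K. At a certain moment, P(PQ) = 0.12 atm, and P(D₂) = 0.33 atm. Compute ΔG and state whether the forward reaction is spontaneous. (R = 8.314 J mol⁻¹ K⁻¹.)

ΔG = 8.70 kJ/mol; the forward reaction is non-spontaneous

(A₂B is a pure solid — omitted from Qp.)
Qp = P(PQ)³ / P(D₂)³ = (0.12)³ / (0.33)³ = 0.0481
ΔG = RT ln(Qp/Kp) = (8.314 J mol⁻¹ K⁻¹)(800 K) × ln(0.0481/0.013)
   = (6.651 kJ/mol)(1.308) = 8.70 kJ/mol
ΔG > 0, so the forward reaction is non-spontaneous (proceeds in reverse).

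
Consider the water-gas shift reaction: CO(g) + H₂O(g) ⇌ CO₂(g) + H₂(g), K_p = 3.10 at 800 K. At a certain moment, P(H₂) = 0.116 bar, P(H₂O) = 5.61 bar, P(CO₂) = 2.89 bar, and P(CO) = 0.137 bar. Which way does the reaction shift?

to the right

Q_p = P(CO₂)·P(H₂) / (P(CO)·P(H₂O)) = (2.89)·(0.116) / ((0.137)·(5.61)) = 0.436
Q_p = 0.436 < K_p = 3.10, so the forward reaction proceeds.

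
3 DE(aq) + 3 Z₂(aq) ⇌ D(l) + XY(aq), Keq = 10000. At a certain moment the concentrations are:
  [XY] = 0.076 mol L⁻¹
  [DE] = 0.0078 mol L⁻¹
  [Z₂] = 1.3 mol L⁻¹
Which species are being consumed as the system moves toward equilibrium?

D, XY (products)

(D is a pure liquid — omitted from Q.)
Q = [XY] / ([DE]³·[Z₂]³) = (0.076) / ((0.0078)³·(1.3)³) = 73000
Q = 73000 > Keq = 10000: net reverse reaction.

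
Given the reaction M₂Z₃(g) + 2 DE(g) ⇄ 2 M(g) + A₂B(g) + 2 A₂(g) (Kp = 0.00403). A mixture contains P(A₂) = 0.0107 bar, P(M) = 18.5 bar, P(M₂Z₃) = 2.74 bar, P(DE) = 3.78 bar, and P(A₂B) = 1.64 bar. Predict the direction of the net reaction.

Qp = P(M)²·P(A₂B)·P(A₂)² / (P(M₂Z₃)·P(DE)²) = (18.5)²·(1.64)·(0.0107)² / ((2.74)·(3.78)²) = 0.00164
Qp = 0.00164 < Kp = 0.00403, so the forward reaction proceeds.

in the forward direction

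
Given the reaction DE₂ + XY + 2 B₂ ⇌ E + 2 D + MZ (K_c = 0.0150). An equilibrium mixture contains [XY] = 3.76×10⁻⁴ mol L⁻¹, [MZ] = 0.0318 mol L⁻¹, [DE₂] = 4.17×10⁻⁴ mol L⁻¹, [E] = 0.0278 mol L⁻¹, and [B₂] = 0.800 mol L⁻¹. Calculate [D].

At equilibrium, K_c = [E]·[D]²·[MZ] / ([DE₂]·[XY]·[B₂]²) = 0.0150.
(0.0278)·([D])²·(0.0318) / ((4.17×10⁻⁴)·(3.76×10⁻⁴)·(0.800)²) = 0.0150
[D]² = 1.70×10⁻⁶ ⇒ [D] = 0.00130 mol L⁻¹

[D] = 0.00130 mol L⁻¹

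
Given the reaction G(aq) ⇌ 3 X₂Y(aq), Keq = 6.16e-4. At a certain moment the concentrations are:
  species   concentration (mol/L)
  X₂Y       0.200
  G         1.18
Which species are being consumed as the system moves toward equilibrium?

X₂Y (products)

Q = [X₂Y]³ / [G] = (0.200)³ / (1.18) = 0.00678
Q = 0.00678 > Keq = 6.16e-4: net reverse reaction.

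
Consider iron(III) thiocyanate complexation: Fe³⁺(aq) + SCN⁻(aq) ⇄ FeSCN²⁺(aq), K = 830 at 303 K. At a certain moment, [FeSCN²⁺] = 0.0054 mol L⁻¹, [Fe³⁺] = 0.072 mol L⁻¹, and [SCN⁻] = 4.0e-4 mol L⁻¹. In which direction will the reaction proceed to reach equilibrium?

Q = [FeSCN²⁺] / ([Fe³⁺]·[SCN⁻]) = (0.0054) / ((0.072)·(4.0e-4)) = 190
Q = 190 < K = 830, so the forward reaction proceeds.

toward products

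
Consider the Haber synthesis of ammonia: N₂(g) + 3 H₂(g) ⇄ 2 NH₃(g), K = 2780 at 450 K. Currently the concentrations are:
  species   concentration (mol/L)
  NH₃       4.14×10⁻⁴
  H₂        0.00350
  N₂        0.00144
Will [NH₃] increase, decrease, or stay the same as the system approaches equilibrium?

Q = [NH₃]² / ([N₂]·[H₂]³) = (4.14×10⁻⁴)² / ((0.00144)·(0.00350)³) = 2780
Q = 2780 = K; the system is at equilibrium.

stay the same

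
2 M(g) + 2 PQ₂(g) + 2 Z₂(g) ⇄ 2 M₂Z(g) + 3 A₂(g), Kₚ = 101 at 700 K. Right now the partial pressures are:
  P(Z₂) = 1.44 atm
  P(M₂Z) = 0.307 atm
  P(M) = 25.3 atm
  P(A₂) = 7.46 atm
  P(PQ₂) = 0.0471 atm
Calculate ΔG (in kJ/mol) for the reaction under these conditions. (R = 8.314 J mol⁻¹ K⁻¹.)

Qₚ = P(M₂Z)²·P(A₂)³ / (P(M)²·P(PQ₂)²·P(Z₂)²) = (0.307)²·(7.46)³ / ((25.3)²·(0.0471)²·(1.44)²) = 13.3
ΔG = RT ln(Qₚ/Kₚ) = (8.314 J mol⁻¹ K⁻¹)(700 K) × ln(13.3/101)
   = (5.820 kJ/mol)(-2.027) = -11.8 kJ/mol
ΔG < 0, so the forward reaction is spontaneous (proceeds forward).

ΔG = -11.8 kJ/mol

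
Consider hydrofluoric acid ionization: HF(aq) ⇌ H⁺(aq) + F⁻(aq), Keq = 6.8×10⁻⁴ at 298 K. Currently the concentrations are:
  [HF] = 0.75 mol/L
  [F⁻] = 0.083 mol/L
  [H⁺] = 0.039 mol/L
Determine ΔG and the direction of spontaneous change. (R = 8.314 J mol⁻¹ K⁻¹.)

ΔG = 4.58 kJ/mol; the forward reaction is non-spontaneous

Q = [H⁺]·[F⁻] / [HF] = (0.039)·(0.083) / (0.75) = 0.00432
ΔG = RT ln(Q/Keq) = (8.314 J mol⁻¹ K⁻¹)(298 K) × ln(0.00432/6.8×10⁻⁴)
   = (2.478 kJ/mol)(1.849) = 4.58 kJ/mol
ΔG > 0, so the forward reaction is non-spontaneous (proceeds in reverse).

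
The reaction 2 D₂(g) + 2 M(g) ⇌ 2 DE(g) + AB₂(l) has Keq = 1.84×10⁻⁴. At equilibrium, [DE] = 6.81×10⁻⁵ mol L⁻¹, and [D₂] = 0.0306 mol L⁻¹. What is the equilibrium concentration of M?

(AB₂ is a pure liquid — omitted from Keq.)
At equilibrium, Keq = [DE]² / ([D₂]²·[M]²) = 1.84×10⁻⁴.
(6.81×10⁻⁵)² / ((0.0306)²·([M])²) = 1.84×10⁻⁴
[M]² = 0.0269 ⇒ [M] = 0.164 mol L⁻¹

[M] = 0.164 mol L⁻¹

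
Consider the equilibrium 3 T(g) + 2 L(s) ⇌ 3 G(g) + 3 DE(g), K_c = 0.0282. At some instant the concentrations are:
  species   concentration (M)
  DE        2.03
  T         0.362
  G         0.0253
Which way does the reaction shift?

forward (toward products)

(L is a pure solid — omitted from Q_c.)
Q_c = [G]³·[DE]³ / [T]³ = (0.0253)³·(2.03)³ / (0.362)³ = 0.00286
Q_c = 0.00286 < K_c = 0.0282, so the forward reaction proceeds.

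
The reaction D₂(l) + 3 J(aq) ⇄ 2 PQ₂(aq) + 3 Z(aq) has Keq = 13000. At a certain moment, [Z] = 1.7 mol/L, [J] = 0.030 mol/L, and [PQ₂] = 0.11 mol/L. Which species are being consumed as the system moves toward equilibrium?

(D₂ is a pure liquid — omitted from Q.)
Q = [PQ₂]²·[Z]³ / [J]³ = (0.11)²·(1.7)³ / (0.030)³ = 2200
Q = 2200 < Keq = 13000: net forward reaction.

D₂, J (reactants)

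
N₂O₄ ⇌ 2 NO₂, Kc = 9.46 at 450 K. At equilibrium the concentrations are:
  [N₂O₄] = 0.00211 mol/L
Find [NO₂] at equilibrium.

At equilibrium, Kc = [NO₂]² / [N₂O₄] = 9.46.
([NO₂])² / (0.00211) = 9.46
[NO₂]² = 0.0200 ⇒ [NO₂] = 0.141 mol/L

[NO₂] = 0.141 mol/L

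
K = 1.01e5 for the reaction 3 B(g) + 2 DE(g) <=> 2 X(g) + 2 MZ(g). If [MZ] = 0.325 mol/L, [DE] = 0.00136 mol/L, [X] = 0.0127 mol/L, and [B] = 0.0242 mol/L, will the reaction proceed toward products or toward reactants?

reverse (toward reactants)

Q = [X]²·[MZ]² / ([B]³·[DE]²) = (0.0127)²·(0.325)² / ((0.0242)³·(0.00136)²) = 6.50e5
Q = 6.50e5 > K = 1.01e5, so the reverse reaction proceeds.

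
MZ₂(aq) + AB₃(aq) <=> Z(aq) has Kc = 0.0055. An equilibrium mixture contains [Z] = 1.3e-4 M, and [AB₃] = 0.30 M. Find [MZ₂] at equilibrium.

[MZ₂] = 0.079 M

At equilibrium, Kc = [Z] / ([MZ₂]·[AB₃]) = 0.0055.
(1.3e-4) / (([MZ₂])·(0.30)) = 0.0055
[MZ₂] = 0.0788 = 0.079 M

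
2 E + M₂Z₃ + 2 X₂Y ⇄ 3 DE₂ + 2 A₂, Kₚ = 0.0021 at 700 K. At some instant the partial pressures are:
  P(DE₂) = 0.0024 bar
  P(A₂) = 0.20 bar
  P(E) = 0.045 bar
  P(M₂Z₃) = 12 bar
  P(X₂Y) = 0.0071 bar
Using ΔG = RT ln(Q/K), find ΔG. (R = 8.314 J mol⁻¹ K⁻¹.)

ΔG = -8.95 kJ/mol

Qₚ = P(DE₂)³·P(A₂)² / (P(E)²·P(M₂Z₃)·P(X₂Y)²) = (0.0024)³·(0.20)² / ((0.045)²·(12)·(0.0071)²) = 4.51e-4
ΔG = RT ln(Qₚ/Kₚ) = (8.314 J mol⁻¹ K⁻¹)(700 K) × ln(4.51e-4/0.0021)
   = (5.820 kJ/mol)(-1.538) = -8.95 kJ/mol
ΔG < 0, so the forward reaction is spontaneous (proceeds forward).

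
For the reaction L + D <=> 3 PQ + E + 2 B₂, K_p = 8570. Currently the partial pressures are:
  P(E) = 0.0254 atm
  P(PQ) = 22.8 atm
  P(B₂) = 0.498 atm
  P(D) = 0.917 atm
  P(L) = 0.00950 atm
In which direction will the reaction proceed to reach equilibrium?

Q_p = P(PQ)³·P(E)·P(B₂)² / (P(L)·P(D)) = (22.8)³·(0.0254)·(0.498)² / ((0.00950)·(0.917)) = 8570
Q_p = 8570 = K_p, so the system is already at equilibrium.

at equilibrium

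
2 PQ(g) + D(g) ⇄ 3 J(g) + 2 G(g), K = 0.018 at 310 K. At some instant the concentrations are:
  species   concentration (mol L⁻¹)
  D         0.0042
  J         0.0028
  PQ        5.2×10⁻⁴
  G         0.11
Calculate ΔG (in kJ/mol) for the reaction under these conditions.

Q = [J]³·[G]² / ([PQ]²·[D]) = (0.0028)³·(0.11)² / ((5.2×10⁻⁴)²·(0.0042)) = 0.234
ΔG = RT ln(Q/K) = (8.314 J mol⁻¹ K⁻¹)(310 K) × ln(0.234/0.018)
   = (2.577 kJ/mol)(2.565) = 6.61 kJ/mol
ΔG > 0, so the forward reaction is non-spontaneous (proceeds in reverse).

ΔG = 6.61 kJ/mol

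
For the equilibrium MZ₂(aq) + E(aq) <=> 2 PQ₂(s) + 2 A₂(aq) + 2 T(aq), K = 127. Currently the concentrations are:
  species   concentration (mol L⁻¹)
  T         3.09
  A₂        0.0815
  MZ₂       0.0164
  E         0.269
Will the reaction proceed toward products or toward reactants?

(PQ₂ is a pure solid — omitted from Q.)
Q = [A₂]²·[T]² / ([MZ₂]·[E]) = (0.0815)²·(3.09)² / ((0.0164)·(0.269)) = 14.4
Q = 14.4 < K = 127, so the forward reaction proceeds.

toward products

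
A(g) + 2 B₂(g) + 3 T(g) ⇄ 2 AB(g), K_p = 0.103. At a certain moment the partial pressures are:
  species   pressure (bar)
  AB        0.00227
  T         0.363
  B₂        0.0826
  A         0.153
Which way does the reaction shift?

no net change (already at equilibrium)

Q_p = P(AB)² / (P(A)·P(B₂)²·P(T)³) = (0.00227)² / ((0.153)·(0.0826)²·(0.363)³) = 0.103
Q_p = 0.103 = K_p, so the system is already at equilibrium.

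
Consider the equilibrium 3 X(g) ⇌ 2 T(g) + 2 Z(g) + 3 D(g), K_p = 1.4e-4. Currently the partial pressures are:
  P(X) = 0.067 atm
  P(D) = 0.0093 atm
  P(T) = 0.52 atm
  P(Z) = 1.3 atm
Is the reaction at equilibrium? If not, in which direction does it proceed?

Q_p = P(T)²·P(Z)²·P(D)³ / P(X)³ = (0.52)²·(1.3)²·(0.0093)³ / (0.067)³ = 0.0012
Q_p = 0.0012 > K_p = 1.4e-4, so the reverse reaction proceeds.

in the reverse direction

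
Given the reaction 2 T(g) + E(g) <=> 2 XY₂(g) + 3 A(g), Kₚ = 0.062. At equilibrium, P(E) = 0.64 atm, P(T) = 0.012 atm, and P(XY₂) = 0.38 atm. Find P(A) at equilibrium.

P(A) = 0.034 atm

At equilibrium, Kₚ = P(XY₂)²·P(A)³ / (P(T)²·P(E)) = 0.062.
(0.38)²·(P(A))³ / ((0.012)²·(0.64)) = 0.062
P(A)³ = 3.96e-5 ⇒ P(A) = 0.034 atm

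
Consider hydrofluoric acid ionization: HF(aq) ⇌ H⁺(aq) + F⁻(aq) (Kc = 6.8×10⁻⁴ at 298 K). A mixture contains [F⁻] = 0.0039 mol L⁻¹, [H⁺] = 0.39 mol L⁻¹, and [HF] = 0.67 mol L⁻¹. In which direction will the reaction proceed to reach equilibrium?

Qc = [H⁺]·[F⁻] / [HF] = (0.39)·(0.0039) / (0.67) = 0.0023
Qc = 0.0023 > Kc = 6.8×10⁻⁴, so the reverse reaction proceeds.

toward reactants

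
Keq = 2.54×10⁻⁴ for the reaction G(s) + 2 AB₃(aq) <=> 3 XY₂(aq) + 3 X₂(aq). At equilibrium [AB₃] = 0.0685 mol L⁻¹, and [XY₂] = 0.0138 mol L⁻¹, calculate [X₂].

(G is a pure solid — omitted from Keq.)
At equilibrium, Keq = [XY₂]³·[X₂]³ / [AB₃]² = 2.54×10⁻⁴.
(0.0138)³·([X₂])³ / (0.0685)² = 2.54×10⁻⁴
[X₂]³ = 0.454 ⇒ [X₂] = 0.768 mol L⁻¹

[X₂] = 0.768 mol L⁻¹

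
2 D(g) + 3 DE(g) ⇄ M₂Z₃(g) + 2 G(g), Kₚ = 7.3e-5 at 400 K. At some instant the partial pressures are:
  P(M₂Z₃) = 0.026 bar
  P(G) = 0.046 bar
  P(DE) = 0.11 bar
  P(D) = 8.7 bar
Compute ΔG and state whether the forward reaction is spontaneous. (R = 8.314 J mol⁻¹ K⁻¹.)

Qₚ = P(M₂Z₃)·P(G)² / (P(D)²·P(DE)³) = (0.026)·(0.046)² / ((8.7)²·(0.11)³) = 5.46e-4
ΔG = RT ln(Qₚ/Kₚ) = (8.314 J mol⁻¹ K⁻¹)(400 K) × ln(5.46e-4/7.3e-5)
   = (3.326 kJ/mol)(2.012) = 6.69 kJ/mol
ΔG > 0, so the forward reaction is non-spontaneous (proceeds in reverse).

ΔG = 6.69 kJ/mol; the forward reaction is non-spontaneous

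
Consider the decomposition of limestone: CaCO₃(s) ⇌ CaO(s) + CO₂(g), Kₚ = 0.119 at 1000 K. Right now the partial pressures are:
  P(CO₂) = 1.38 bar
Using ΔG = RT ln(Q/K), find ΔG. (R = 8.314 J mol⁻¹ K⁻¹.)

(CaCO₃, CaO are pure solids — omitted from Qₚ.)
Qₚ = P(CO₂) = 1.38
ΔG = RT ln(Qₚ/Kₚ) = (8.314 J mol⁻¹ K⁻¹)(1000 K) × ln(1.38/0.119)
   = (8.314 kJ/mol)(2.451) = 20.4 kJ/mol
ΔG > 0, so the forward reaction is non-spontaneous (proceeds in reverse).

ΔG = 20.4 kJ/mol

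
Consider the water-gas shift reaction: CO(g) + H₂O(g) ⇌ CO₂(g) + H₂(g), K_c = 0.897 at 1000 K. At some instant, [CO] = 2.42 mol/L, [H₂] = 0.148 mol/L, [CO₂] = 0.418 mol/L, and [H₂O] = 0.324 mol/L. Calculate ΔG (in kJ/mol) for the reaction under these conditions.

Q_c = [CO₂]·[H₂] / ([CO]·[H₂O]) = (0.418)·(0.148) / ((2.42)·(0.324)) = 0.0789
ΔG = RT ln(Q_c/K_c) = (8.314 J mol⁻¹ K⁻¹)(1000 K) × ln(0.0789/0.897)
   = (8.314 kJ/mol)(-2.431) = -20.2 kJ/mol
ΔG < 0, so the forward reaction is spontaneous (proceeds forward).

ΔG = -20.2 kJ/mol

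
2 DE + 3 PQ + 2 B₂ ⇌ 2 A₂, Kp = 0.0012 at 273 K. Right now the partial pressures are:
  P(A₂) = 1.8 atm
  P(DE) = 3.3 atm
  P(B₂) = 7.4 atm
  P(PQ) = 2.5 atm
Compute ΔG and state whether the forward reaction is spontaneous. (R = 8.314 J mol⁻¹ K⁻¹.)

Qp = P(A₂)² / (P(DE)²·P(PQ)³·P(B₂)²) = (1.8)² / ((3.3)²·(2.5)³·(7.4)²) = 3.48×10⁻⁴
ΔG = RT ln(Qp/Kp) = (8.314 J mol⁻¹ K⁻¹)(273 K) × ln(3.48×10⁻⁴/0.0012)
   = (2.270 kJ/mol)(-1.238) = -2.81 kJ/mol
ΔG < 0, so the forward reaction is spontaneous (proceeds forward).

ΔG = -2.81 kJ/mol; the forward reaction is spontaneous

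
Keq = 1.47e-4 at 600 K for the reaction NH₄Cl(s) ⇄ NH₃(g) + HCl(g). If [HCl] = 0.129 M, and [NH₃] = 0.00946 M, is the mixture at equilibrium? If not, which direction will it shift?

no; Q > K, reaction proceeds in reverse

(NH₄Cl is a pure solid — omitted from Q.)
Q = [NH₃]·[HCl] = (0.00946)·(0.129) = 0.00122
Q = 0.00122 > Keq = 1.47e-4: net reverse reaction.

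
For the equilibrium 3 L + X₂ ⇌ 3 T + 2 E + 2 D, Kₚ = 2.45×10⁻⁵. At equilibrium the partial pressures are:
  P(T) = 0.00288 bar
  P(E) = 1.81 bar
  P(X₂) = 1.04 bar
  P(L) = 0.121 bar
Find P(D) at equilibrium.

At equilibrium, Kₚ = P(T)³·P(E)²·P(D)² / (P(L)³·P(X₂)) = 2.45×10⁻⁵.
(0.00288)³·(1.81)²·(P(D))² / ((0.121)³·(1.04)) = 2.45×10⁻⁵
P(D)² = 0.577 ⇒ P(D) = 0.759 bar

P(D) = 0.759 bar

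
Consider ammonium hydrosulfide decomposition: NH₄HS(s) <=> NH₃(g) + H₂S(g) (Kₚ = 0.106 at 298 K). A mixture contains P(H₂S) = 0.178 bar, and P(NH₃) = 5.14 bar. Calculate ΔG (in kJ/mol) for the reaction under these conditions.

ΔG = 5.34 kJ/mol

(NH₄HS is a pure solid — omitted from Qₚ.)
Qₚ = P(NH₃)·P(H₂S) = (5.14)·(0.178) = 0.915
ΔG = RT ln(Qₚ/Kₚ) = (8.314 J mol⁻¹ K⁻¹)(298 K) × ln(0.915/0.106)
   = (2.478 kJ/mol)(2.155) = 5.34 kJ/mol
ΔG > 0, so the forward reaction is non-spontaneous (proceeds in reverse).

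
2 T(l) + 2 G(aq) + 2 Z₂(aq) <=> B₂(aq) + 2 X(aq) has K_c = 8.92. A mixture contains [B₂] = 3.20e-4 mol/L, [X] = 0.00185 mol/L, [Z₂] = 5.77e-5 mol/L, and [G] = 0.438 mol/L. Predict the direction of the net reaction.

(T is a pure liquid — omitted from Q_c.)
Q_c = [B₂]·[X]² / ([G]²·[Z₂]²) = (3.20e-4)·(0.00185)² / ((0.438)²·(5.77e-5)²) = 1.71
Q_c = 1.71 < K_c = 8.92, so the forward reaction proceeds.

to the right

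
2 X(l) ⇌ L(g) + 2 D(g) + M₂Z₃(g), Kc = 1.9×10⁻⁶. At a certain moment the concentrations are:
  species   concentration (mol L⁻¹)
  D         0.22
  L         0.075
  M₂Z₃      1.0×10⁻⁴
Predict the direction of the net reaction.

(X is a pure liquid — omitted from Qc.)
Qc = [L]·[D]²·[M₂Z₃] = (0.075)·(0.22)²·(1.0×10⁻⁴) = 3.6×10⁻⁷
Qc = 3.6×10⁻⁷ < Kc = 1.9×10⁻⁶, so the forward reaction proceeds.

in the forward direction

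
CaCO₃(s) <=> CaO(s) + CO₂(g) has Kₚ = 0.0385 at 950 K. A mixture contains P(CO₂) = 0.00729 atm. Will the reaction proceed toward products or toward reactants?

(CaCO₃, CaO are pure solids — omitted from Qₚ.)
Qₚ = P(CO₂) = 0.00729
Qₚ = 0.00729 < Kₚ = 0.0385, so the forward reaction proceeds.

to the right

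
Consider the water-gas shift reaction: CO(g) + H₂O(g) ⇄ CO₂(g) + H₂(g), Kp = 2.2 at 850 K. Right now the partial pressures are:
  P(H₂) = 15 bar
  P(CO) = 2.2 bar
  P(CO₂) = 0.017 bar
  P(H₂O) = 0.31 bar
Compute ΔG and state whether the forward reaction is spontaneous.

Qp = P(CO₂)·P(H₂) / (P(CO)·P(H₂O)) = (0.017)·(15) / ((2.2)·(0.31)) = 0.374
ΔG = RT ln(Qp/Kp) = (8.314 J mol⁻¹ K⁻¹)(850 K) × ln(0.374/2.2)
   = (7.067 kJ/mol)(-1.772) = -12.5 kJ/mol
ΔG < 0, so the forward reaction is spontaneous (proceeds forward).

ΔG = -12.5 kJ/mol; the forward reaction is spontaneous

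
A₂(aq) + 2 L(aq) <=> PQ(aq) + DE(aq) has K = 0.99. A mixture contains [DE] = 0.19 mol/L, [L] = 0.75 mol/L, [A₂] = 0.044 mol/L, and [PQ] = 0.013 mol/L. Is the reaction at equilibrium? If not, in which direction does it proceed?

to the right

Q = [PQ]·[DE] / ([A₂]·[L]²) = (0.013)·(0.19) / ((0.044)·(0.75)²) = 0.10
Q = 0.10 < K = 0.99, so the forward reaction proceeds.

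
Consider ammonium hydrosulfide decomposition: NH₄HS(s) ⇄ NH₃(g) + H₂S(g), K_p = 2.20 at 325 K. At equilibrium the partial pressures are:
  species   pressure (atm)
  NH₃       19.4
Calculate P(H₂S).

(NH₄HS is a pure solid — omitted from K_p.)
At equilibrium, K_p = P(NH₃)·P(H₂S) = 2.20.
(19.4)·(P(H₂S)) = 2.20
P(H₂S) = 0.113 atm

P(H₂S) = 0.113 atm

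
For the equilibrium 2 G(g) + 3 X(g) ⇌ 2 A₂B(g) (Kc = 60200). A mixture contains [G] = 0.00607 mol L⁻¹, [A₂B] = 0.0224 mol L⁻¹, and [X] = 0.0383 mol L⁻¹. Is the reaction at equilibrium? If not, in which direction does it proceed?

in the reverse direction

Qc = [A₂B]² / ([G]²·[X]³) = (0.0224)² / ((0.00607)²·(0.0383)³) = 2.42e5
Qc = 2.42e5 > Kc = 60200, so the reverse reaction proceeds.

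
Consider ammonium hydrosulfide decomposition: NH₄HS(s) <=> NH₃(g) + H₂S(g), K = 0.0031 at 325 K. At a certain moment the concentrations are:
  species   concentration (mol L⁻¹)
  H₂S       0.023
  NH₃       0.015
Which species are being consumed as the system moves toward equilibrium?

NH₄HS (reactants)

(NH₄HS is a pure solid — omitted from Q.)
Q = [NH₃]·[H₂S] = (0.015)·(0.023) = 3.4×10⁻⁴
Q = 3.4×10⁻⁴ < K = 0.0031: net forward reaction.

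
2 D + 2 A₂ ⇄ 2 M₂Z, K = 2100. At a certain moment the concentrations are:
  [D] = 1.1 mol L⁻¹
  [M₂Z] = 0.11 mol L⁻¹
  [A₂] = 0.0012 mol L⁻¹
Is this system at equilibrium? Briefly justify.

no; Q > K, reaction proceeds in reverse

Q = [M₂Z]² / ([D]²·[A₂]²) = (0.11)² / ((1.1)²·(0.0012)²) = 6900
Q = 6900 > K = 2100: net reverse reaction.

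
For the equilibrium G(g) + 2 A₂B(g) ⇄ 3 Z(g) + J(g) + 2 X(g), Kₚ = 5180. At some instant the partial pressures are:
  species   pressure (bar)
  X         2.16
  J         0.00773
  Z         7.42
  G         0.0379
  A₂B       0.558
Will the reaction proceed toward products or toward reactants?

Qₚ = P(Z)³·P(J)·P(X)² / (P(G)·P(A₂B)²) = (7.42)³·(0.00773)·(2.16)² / ((0.0379)·(0.558)²) = 1250
Qₚ = 1250 < Kₚ = 5180, so the forward reaction proceeds.

forward (toward products)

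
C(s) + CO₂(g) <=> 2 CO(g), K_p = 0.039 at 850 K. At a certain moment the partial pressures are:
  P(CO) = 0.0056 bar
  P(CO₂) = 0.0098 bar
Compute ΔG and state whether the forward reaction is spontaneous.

ΔG = -17.7 kJ/mol; the forward reaction is spontaneous

(C is a pure solid — omitted from Q_p.)
Q_p = P(CO)² / P(CO₂) = (0.0056)² / (0.0098) = 0.00320
ΔG = RT ln(Q_p/K_p) = (8.314 J mol⁻¹ K⁻¹)(850 K) × ln(0.00320/0.039)
   = (7.067 kJ/mol)(-2.500) = -17.7 kJ/mol
ΔG < 0, so the forward reaction is spontaneous (proceeds forward).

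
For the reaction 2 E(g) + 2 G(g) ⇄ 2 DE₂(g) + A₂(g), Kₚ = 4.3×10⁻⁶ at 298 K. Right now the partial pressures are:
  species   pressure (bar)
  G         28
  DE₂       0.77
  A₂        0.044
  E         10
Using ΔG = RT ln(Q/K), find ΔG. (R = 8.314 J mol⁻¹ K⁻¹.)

ΔG = -6.34 kJ/mol

Qₚ = P(DE₂)²·P(A₂) / (P(E)²·P(G)²) = (0.77)²·(0.044) / ((10)²·(28)²) = 3.33×10⁻⁷
ΔG = RT ln(Qₚ/Kₚ) = (8.314 J mol⁻¹ K⁻¹)(298 K) × ln(3.33×10⁻⁷/4.3×10⁻⁶)
   = (2.478 kJ/mol)(-2.558) = -6.34 kJ/mol
ΔG < 0, so the forward reaction is spontaneous (proceeds forward).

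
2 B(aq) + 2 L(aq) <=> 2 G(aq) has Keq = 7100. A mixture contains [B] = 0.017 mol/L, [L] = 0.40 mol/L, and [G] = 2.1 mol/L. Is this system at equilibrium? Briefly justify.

Q = [G]² / ([B]²·[L]²) = (2.1)² / ((0.017)²·(0.40)²) = 95000
Q = 95000 > Keq = 7100: net reverse reaction.

no; Q > K, reaction proceeds in reverse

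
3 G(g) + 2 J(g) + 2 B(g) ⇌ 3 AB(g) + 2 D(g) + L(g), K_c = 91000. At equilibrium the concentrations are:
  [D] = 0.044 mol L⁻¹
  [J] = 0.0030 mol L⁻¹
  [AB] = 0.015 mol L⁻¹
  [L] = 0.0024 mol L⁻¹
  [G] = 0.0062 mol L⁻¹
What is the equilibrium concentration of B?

[B] = 0.0090 mol L⁻¹

At equilibrium, K_c = [AB]³·[D]²·[L] / ([G]³·[J]²·[B]²) = 91000.
(0.015)³·(0.044)²·(0.0024) / ((0.0062)³·(0.0030)²·([B])²) = 91000
[B]² = 8.03×10⁻⁵ ⇒ [B] = 0.0090 mol L⁻¹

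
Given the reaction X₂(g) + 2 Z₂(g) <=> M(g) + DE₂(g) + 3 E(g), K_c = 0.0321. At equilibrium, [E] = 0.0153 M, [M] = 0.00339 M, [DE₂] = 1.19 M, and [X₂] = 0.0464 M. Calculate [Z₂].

[Z₂] = 0.00311 M

At equilibrium, K_c = [M]·[DE₂]·[E]³ / ([X₂]·[Z₂]²) = 0.0321.
(0.00339)·(1.19)·(0.0153)³ / ((0.0464)·([Z₂])²) = 0.0321
[Z₂]² = 9.70×10⁻⁶ ⇒ [Z₂] = 0.00311 M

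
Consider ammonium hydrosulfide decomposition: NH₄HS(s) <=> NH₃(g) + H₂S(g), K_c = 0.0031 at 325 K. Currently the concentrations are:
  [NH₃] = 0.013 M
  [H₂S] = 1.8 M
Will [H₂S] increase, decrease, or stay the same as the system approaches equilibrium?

decrease

(NH₄HS is a pure solid — omitted from Q_c.)
Q_c = [NH₃]·[H₂S] = (0.013)·(1.8) = 0.023
Q_c = 0.023 > K_c = 0.0031: net reverse reaction.
H₂S is a product, so it decreases.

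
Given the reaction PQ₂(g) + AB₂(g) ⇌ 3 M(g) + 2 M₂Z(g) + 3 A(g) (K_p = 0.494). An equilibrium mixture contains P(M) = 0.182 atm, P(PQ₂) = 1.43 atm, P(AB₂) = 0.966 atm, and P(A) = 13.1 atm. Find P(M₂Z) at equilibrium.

P(M₂Z) = 0.224 atm

At equilibrium, K_p = P(M)³·P(M₂Z)²·P(A)³ / (P(PQ₂)·P(AB₂)) = 0.494.
(0.182)³·(P(M₂Z))²·(13.1)³ / ((1.43)·(0.966)) = 0.494
P(M₂Z)² = 0.0504 ⇒ P(M₂Z) = 0.224 atm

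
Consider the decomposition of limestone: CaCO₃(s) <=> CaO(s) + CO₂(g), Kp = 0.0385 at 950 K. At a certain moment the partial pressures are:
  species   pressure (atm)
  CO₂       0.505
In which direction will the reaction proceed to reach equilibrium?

(CaCO₃, CaO are pure solids — omitted from Qp.)
Qp = P(CO₂) = 0.505
Qp = 0.505 > Kp = 0.0385, so the reverse reaction proceeds.

to the left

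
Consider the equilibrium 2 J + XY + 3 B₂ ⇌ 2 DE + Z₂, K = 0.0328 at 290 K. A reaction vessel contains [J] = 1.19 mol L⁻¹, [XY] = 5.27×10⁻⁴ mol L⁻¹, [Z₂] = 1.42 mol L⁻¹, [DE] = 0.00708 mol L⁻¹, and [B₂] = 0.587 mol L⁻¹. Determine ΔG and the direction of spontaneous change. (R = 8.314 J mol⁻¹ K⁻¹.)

Q = [DE]²·[Z₂] / ([J]²·[XY]·[B₂]³) = (0.00708)²·(1.42) / ((1.19)²·(5.27×10⁻⁴)·(0.587)³) = 0.472
ΔG = RT ln(Q/K) = (8.314 J mol⁻¹ K⁻¹)(290 K) × ln(0.472/0.0328)
   = (2.411 kJ/mol)(2.667) = 6.43 kJ/mol
ΔG > 0, so the forward reaction is non-spontaneous (proceeds in reverse).

ΔG = 6.43 kJ/mol; the forward reaction is non-spontaneous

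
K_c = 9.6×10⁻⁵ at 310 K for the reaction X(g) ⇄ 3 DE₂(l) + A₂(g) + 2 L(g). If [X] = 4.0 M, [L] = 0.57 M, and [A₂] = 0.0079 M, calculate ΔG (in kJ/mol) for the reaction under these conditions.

(DE₂ is a pure liquid — omitted from Q_c.)
Q_c = [A₂]·[L]² / [X] = (0.0079)·(0.57)² / (4.0) = 6.42×10⁻⁴
ΔG = RT ln(Q_c/K_c) = (8.314 J mol⁻¹ K⁻¹)(310 K) × ln(6.42×10⁻⁴/9.6×10⁻⁵)
   = (2.577 kJ/mol)(1.900) = 4.90 kJ/mol
ΔG > 0, so the forward reaction is non-spontaneous (proceeds in reverse).

ΔG = 4.90 kJ/mol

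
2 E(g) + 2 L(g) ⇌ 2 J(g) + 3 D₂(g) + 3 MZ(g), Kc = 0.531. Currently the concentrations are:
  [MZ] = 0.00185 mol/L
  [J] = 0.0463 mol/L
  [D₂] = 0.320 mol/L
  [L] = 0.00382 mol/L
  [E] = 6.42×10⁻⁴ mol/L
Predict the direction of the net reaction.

toward products

Qc = [J]²·[D₂]³·[MZ]³ / ([E]²·[L]²) = (0.0463)²·(0.320)³·(0.00185)³ / ((6.42×10⁻⁴)²·(0.00382)²) = 0.0739
Qc = 0.0739 < Kc = 0.531, so the forward reaction proceeds.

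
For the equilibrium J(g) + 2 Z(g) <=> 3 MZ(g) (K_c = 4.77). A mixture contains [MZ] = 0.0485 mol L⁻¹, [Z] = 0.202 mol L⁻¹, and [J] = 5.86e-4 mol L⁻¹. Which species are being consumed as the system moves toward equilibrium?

Q_c = [MZ]³ / ([J]·[Z]²) = (0.0485)³ / ((5.86e-4)·(0.202)²) = 4.77
Q_c = 4.77 = K_c; the system is at equilibrium.

none (at equilibrium)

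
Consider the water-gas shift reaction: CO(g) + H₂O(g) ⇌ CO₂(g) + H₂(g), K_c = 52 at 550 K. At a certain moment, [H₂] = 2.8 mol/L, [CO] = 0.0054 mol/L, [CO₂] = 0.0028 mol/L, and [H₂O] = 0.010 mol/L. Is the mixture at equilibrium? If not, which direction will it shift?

no; Q > K, reaction proceeds in reverse

Q_c = [CO₂]·[H₂] / ([CO]·[H₂O]) = (0.0028)·(2.8) / ((0.0054)·(0.010)) = 150
Q_c = 150 > K_c = 52: net reverse reaction.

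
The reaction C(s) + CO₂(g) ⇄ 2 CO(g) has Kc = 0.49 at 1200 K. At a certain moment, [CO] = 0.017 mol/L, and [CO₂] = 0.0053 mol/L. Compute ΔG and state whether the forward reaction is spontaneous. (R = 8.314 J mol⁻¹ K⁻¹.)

(C is a pure solid — omitted from Qc.)
Qc = [CO]² / [CO₂] = (0.017)² / (0.0053) = 0.0545
ΔG = RT ln(Qc/Kc) = (8.314 J mol⁻¹ K⁻¹)(1200 K) × ln(0.0545/0.49)
   = (9.977 kJ/mol)(-2.196) = -21.9 kJ/mol
ΔG < 0, so the forward reaction is spontaneous (proceeds forward).

ΔG = -21.9 kJ/mol; the forward reaction is spontaneous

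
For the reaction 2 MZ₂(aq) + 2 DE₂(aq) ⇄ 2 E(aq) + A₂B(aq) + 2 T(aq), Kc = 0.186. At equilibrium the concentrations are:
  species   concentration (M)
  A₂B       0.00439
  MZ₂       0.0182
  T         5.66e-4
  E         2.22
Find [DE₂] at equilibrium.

At equilibrium, Kc = [E]²·[A₂B]·[T]² / ([MZ₂]²·[DE₂]²) = 0.186.
(2.22)²·(0.00439)·(5.66e-4)² / ((0.0182)²·([DE₂])²) = 0.186
[DE₂]² = 1.12e-4 ⇒ [DE₂] = 0.0106 M

[DE₂] = 0.0106 M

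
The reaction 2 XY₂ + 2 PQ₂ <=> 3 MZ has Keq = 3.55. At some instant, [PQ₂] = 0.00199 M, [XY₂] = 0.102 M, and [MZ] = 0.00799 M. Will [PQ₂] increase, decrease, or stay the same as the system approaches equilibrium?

Q = [MZ]³ / ([XY₂]²·[PQ₂]²) = (0.00799)³ / ((0.102)²·(0.00199)²) = 12.4
Q = 12.4 > Keq = 3.55: net reverse reaction.
PQ₂ is a reactant, so it increases.

increase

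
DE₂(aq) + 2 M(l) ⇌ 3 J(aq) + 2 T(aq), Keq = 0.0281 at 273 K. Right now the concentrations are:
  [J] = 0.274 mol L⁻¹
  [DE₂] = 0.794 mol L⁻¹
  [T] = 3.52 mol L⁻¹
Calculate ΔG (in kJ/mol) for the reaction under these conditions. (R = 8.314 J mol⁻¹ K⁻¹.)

ΔG = 5.53 kJ/mol

(M is a pure liquid — omitted from Q.)
Q = [J]³·[T]² / [DE₂] = (0.274)³·(3.52)² / (0.794) = 0.321
ΔG = RT ln(Q/Keq) = (8.314 J mol⁻¹ K⁻¹)(273 K) × ln(0.321/0.0281)
   = (2.270 kJ/mol)(2.436) = 5.53 kJ/mol
ΔG > 0, so the forward reaction is non-spontaneous (proceeds in reverse).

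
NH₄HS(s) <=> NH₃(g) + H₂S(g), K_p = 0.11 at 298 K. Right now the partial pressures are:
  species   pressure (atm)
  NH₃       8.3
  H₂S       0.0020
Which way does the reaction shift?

(NH₄HS is a pure solid — omitted from Q_p.)
Q_p = P(NH₃)·P(H₂S) = (8.3)·(0.0020) = 0.017
Q_p = 0.017 < K_p = 0.11, so the forward reaction proceeds.

toward products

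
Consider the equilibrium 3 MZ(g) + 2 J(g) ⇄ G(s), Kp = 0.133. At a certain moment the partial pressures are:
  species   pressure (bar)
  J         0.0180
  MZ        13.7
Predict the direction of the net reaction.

toward reactants

(G is a pure solid — omitted from Qp.)
Qp = 1 / (P(MZ)³·P(J)²) = 1 / ((13.7)³·(0.0180)²) = 1.20
Qp = 1.20 > Kp = 0.133, so the reverse reaction proceeds.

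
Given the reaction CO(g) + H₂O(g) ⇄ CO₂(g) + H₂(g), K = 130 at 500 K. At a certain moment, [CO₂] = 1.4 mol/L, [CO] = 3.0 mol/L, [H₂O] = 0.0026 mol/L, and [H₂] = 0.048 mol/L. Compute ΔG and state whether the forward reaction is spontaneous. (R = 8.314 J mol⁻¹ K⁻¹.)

ΔG = -11.3 kJ/mol; the forward reaction is spontaneous

Q = [CO₂]·[H₂] / ([CO]·[H₂O]) = (1.4)·(0.048) / ((3.0)·(0.0026)) = 8.62
ΔG = RT ln(Q/K) = (8.314 J mol⁻¹ K⁻¹)(500 K) × ln(8.62/130)
   = (4.157 kJ/mol)(-2.713) = -11.3 kJ/mol
ΔG < 0, so the forward reaction is spontaneous (proceeds forward).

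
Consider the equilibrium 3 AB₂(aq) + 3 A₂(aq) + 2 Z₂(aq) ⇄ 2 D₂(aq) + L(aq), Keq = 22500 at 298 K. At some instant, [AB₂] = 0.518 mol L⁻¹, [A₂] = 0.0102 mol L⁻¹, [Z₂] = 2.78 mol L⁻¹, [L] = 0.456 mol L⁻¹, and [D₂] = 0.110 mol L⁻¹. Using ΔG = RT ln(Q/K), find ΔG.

ΔG = -3.81 kJ/mol

Q = [D₂]²·[L] / ([AB₂]³·[A₂]³·[Z₂]²) = (0.110)²·(0.456) / ((0.518)³·(0.0102)³·(2.78)²) = 4840
ΔG = RT ln(Q/Keq) = (8.314 J mol⁻¹ K⁻¹)(298 K) × ln(4840/22500)
   = (2.478 kJ/mol)(-1.537) = -3.81 kJ/mol
ΔG < 0, so the forward reaction is spontaneous (proceeds forward).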